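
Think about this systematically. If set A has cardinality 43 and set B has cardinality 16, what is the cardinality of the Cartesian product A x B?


The Cartesian product A x B contains all ordered pairs (a, b).
|A x B| = |A| * |B| = 43 * 16 = 688

688


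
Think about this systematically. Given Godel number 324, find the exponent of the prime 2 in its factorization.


Factorize 324 by dividing by 2 repeatedly.
Division steps: 2 divides 324 exactly 2 time(s).
Exponent of 2 = 2

2


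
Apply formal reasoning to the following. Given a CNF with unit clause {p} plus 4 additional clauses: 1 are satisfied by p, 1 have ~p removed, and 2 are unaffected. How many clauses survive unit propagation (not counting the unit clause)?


Satisfied (removed): 1
Shortened (remain): 1
Unchanged (remain): 2
Remaining = 1 + 2 = 3

3


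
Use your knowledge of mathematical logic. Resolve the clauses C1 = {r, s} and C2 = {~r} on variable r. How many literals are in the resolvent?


Remove r from C1 and ~r from C2.
C1 remainder: {s}
C2 remainder: {}
Union (resolvent): {s}
Resolvent has 1 literal(s).

1


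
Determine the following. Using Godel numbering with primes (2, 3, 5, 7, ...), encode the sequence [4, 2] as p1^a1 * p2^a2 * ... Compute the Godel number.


Encode each element as an exponent of the corresponding prime:
  2^4 = 16
  3^2 = 9
Product = 16 * 9 = 144

144


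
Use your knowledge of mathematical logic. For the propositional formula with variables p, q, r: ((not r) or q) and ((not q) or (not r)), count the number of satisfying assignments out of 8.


Evaluate all 8 assignments for p, q, r:
p=0, q=0, r=0: 1
p=0, q=0, r=1: 0
p=0, q=1, r=0: 1
p=0, q=1, r=1: 0
p=1, q=0, r=0: 1
p=1, q=0, r=1: 0
p=1, q=1, r=0: 1
p=1, q=1, r=1: 0
Satisfying count = 4

4


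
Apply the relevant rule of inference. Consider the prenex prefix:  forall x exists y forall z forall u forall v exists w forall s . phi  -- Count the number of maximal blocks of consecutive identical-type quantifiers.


Quantifier-type sequence: A E A A A E A  (A=forall, E=exists)
Group into maximal same-type runs:
  Ax1 | Ex1 | Ax3 | Ex1 | Ax1
Number of blocks = 5

5


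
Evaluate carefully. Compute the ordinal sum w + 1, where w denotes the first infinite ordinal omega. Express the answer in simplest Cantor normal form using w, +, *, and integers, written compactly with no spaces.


Compute w + 1.
Ordinal + is associative but NOT commutative; for finite n>0, n + w = w but w + n stays w+n.
w + 1 is already in normal form (a successor ordinal beyond w).
Result = w+1

w+1


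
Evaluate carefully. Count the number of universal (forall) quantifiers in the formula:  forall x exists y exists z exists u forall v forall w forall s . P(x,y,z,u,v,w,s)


Quantifier prefix: forall x exists y exists z exists u forall v forall w forall s
Mark each quantifier type:
  U E E E U U U
Universal count = 4, Existential count = 3
Asked for universal (forall) quantifiers: 4

4


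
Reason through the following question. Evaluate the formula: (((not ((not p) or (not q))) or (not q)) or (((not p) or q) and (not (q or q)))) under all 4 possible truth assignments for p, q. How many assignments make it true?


Check all 4 assignments:
p=0, q=0: 1
p=0, q=1: 0
p=1, q=0: 1
p=1, q=1: 1
Count of True = 3

3


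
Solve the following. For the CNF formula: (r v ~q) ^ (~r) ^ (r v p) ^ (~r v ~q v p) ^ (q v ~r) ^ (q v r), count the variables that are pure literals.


Check each variable for pure literal status:
p: pure positive
q: mixed (not pure)
r: mixed (not pure)
Pure literal count = 1

1


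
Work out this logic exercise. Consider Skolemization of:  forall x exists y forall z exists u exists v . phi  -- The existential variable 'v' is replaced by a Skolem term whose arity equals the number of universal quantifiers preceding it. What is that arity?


Quantifier prefix: forall x exists y forall z exists u exists v
'v' is existentially quantified at position 5.
Universal variables preceding it: x, z
Skolem function arity = 2

2


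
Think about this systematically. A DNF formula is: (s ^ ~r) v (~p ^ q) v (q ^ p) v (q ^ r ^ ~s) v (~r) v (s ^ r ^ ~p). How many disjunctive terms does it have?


A DNF formula is a disjunction of terms (conjunctions).
Terms are separated by v.
Counting the disjuncts: 6 terms.

6


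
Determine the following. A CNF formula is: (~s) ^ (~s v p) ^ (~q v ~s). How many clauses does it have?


A CNF formula is a conjunction of clauses.
Clauses are separated by ^.
Counting the conjuncts: 3 clauses.

3


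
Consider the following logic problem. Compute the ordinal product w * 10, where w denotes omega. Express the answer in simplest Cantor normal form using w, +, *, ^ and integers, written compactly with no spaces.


Compute w * 10.
Ordinal * is associative and left-distributive over +, but NOT commutative; for finite n>1, n*w = w but w*n stays w*n.
w * 10 means 10 copies of w concatenated: w*10.
Result = w*10

w*10


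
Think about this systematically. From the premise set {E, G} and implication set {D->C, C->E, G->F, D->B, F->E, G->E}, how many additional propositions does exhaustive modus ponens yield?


Initial facts: {E, G}
Apply modus ponens to closure:
  G and G->F  =>  F
Final known: {E, F, G}
New propositions: {F}
Count = 1

1


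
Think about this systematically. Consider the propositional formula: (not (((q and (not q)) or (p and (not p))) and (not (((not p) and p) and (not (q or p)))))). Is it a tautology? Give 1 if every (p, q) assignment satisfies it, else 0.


Check all 4 assignments:
p=0, q=0: 1
p=0, q=1: 1
p=1, q=0: 1
p=1, q=1: 1
Satisfying count = 4/4.
Tautology iff count = 4: yes.

1


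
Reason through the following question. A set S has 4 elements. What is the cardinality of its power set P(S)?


The power set of a set with n elements has 2^n elements.
|P(S)| = 2^4 = 16

16


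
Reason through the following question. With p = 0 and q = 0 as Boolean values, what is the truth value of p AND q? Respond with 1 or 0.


p = 0, q = 0
Operation: p AND q
Evaluate: 0 AND 0 = 0

0


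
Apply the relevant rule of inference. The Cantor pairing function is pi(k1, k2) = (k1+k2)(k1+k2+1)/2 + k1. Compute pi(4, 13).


k1 + k2 = 17
(k1+k2)(k1+k2+1)/2 = 17 * 18 / 2 = 153
pi = 153 + 4 = 157

157


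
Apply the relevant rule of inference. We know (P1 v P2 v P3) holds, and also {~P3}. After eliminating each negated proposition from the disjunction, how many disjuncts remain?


Original disjuncts (3): P1, P2, P3
Negated (eliminate): ~P3
Remaining disjuncts: P1, P2
Count = 3 - 1 = 2

2


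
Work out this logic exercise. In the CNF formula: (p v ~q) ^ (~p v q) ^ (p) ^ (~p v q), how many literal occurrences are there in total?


Counting literals in each clause:
Clause 1: 2 literal(s)
Clause 2: 2 literal(s)
Clause 3: 1 literal(s)
Clause 4: 2 literal(s)
Total = 7

7


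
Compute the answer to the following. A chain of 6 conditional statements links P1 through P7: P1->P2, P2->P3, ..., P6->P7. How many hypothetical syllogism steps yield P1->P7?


With 6 implications in a chain connecting 7 propositions:
P1->P2, P2->P3, ..., P6->P7
Steps needed = (number of implications) - 1 = 6 - 1 = 5

5


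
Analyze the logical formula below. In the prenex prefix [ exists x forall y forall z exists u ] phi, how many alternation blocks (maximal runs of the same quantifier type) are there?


Quantifier-type sequence: E A A E  (A=forall, E=exists)
Group into maximal same-type runs:
  Ex1 | Ax2 | Ex1
Number of blocks = 3

3


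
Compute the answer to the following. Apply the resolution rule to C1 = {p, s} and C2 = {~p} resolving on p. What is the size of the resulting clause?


Remove p from C1 and ~p from C2.
C1 remainder: {s}
C2 remainder: {}
Union (resolvent): {s}
Resolvent has 1 literal(s).

1


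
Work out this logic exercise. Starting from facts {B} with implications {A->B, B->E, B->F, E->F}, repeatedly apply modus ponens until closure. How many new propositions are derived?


Initial facts: {B}
Apply modus ponens to closure:
  B and B->E  =>  E
  B and B->F  =>  F
Final known: {B, E, F}
New propositions: {E, F}
Count = 2

2


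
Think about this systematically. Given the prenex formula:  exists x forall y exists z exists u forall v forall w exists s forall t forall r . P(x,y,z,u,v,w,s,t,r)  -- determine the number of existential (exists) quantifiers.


Quantifier prefix: exists x forall y exists z exists u forall v forall w exists s forall t forall r
Mark each quantifier type:
  E U E E U U E U U
Universal count = 5, Existential count = 4
Asked for existential (exists) quantifiers: 4

4


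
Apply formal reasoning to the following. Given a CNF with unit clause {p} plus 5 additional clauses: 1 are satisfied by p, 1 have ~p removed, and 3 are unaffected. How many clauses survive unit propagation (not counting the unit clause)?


Satisfied (removed): 1
Shortened (remain): 1
Unchanged (remain): 3
Remaining = 1 + 3 = 4

4


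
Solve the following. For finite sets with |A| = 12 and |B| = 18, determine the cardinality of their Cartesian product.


The Cartesian product A x B contains all ordered pairs (a, b).
|A x B| = |A| * |B| = 12 * 18 = 216

216


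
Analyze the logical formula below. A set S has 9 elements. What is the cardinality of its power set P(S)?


The power set of a set with n elements has 2^n elements.
|P(S)| = 2^9 = 512

512


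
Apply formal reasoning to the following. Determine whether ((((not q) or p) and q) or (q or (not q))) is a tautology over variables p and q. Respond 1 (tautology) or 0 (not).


Check all 4 assignments:
p=0, q=0: 1
p=0, q=1: 1
p=1, q=0: 1
p=1, q=1: 1
Satisfying count = 4/4.
Tautology iff count = 4: yes.

1


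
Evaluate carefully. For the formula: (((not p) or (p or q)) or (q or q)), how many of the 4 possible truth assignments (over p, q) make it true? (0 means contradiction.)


Check all 4 assignments:
p=0, q=0: 1
p=0, q=1: 1
p=1, q=0: 1
p=1, q=1: 1
Count of True = 4

4


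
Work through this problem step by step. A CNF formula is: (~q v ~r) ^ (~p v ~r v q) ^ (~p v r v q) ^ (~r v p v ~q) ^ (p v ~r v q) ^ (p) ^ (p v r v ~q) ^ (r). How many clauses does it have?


A CNF formula is a conjunction of clauses.
Clauses are separated by ^.
Counting the conjuncts: 8 clauses.

8


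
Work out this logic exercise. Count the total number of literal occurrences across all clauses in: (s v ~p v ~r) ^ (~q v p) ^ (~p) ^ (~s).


Counting literals in each clause:
Clause 1: 3 literal(s)
Clause 2: 2 literal(s)
Clause 3: 1 literal(s)
Clause 4: 1 literal(s)
Total = 7

7


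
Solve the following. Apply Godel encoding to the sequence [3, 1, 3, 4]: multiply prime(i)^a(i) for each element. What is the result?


Encode each element as an exponent of the corresponding prime:
  2^3 = 8
  3^1 = 3
  5^3 = 125
  7^4 = 2401
Product = 8 * 3 * 125 * 2401 = 7203000

7203000


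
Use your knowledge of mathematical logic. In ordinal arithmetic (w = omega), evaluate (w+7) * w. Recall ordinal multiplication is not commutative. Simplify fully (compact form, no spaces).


Compute (w+7) * w.
Ordinal * is associative and left-distributive over +, but NOT commutative; for finite n>1, n*w = w but w*n stays w*n.
(w+7) * w = sup{(w+7)*k : k<w} = sup{w*k+7} = w^2 (the +7 tail is absorbed in the limit).
Result = w^2

w^2


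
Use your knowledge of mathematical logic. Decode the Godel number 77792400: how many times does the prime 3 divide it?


Factorize 77792400 by dividing by 3 repeatedly.
Division steps: 3 divides 77792400 exactly 4 time(s).
Exponent of 3 = 4

4


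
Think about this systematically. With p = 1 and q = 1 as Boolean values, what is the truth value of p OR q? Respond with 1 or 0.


p = 1, q = 1
Operation: p OR q
Evaluate: 1 OR 1 = 1

1


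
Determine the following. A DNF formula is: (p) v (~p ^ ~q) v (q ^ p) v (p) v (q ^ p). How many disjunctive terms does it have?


A DNF formula is a disjunction of terms (conjunctions).
Terms are separated by v.
Counting the disjuncts: 5 terms.

5


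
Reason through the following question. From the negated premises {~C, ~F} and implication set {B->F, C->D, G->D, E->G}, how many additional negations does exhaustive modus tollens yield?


Initial negated facts: {~C, ~F}
Apply modus tollens to closure:
  ~F and B->F  =>  ~B
Final negated: {~B, ~C, ~F}
New negations: {~B}
Count = 1

1


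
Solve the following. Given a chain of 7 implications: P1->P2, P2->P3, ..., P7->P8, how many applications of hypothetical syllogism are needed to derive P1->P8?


With 7 implications in a chain connecting 8 propositions:
P1->P2, P2->P3, ..., P7->P8
Steps needed = (number of implications) - 1 = 7 - 1 = 6

6


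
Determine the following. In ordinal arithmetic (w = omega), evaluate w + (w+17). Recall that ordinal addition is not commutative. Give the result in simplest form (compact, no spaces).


Compute w + (w+17).
Ordinal + is associative but NOT commutative; for finite n>0, n + w = w but w + n stays w+n.
w + (w+17) = (w+w) + 17 = w*2+17.
Result = w*2+17

w*2+17


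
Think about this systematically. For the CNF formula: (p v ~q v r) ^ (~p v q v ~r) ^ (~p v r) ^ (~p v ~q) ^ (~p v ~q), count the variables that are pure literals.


Check each variable for pure literal status:
p: mixed (not pure)
q: mixed (not pure)
r: mixed (not pure)
Pure literal count = 0

0


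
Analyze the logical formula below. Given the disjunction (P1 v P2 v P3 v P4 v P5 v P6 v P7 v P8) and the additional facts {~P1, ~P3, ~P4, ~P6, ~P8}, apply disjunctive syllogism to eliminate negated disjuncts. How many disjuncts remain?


Original disjuncts (8): P1, P2, P3, P4, P5, P6, P7, P8
Negated (eliminate): ~P1, ~P3, ~P4, ~P6, ~P8
Remaining disjuncts: P2, P5, P7
Count = 8 - 5 = 3

3


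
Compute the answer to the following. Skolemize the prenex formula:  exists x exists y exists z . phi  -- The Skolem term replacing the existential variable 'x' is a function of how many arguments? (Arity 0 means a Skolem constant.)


Quantifier prefix: exists x exists y exists z
'x' is existentially quantified at position 1.
No universal quantifiers precede it.
Skolem function arity = 0 (a Skolem constant)

0


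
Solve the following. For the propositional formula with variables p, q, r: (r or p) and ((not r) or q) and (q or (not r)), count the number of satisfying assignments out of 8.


Evaluate all 8 assignments for p, q, r:
p=0, q=0, r=0: 0
p=0, q=0, r=1: 0
p=0, q=1, r=0: 0
p=0, q=1, r=1: 1
p=1, q=0, r=0: 1
p=1, q=0, r=1: 0
p=1, q=1, r=0: 1
p=1, q=1, r=1: 1
Satisfying count = 4

4


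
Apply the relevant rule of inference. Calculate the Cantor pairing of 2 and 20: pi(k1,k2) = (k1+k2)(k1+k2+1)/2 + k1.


k1 + k2 = 22
(k1+k2)(k1+k2+1)/2 = 22 * 23 / 2 = 253
pi = 253 + 2 = 255

255


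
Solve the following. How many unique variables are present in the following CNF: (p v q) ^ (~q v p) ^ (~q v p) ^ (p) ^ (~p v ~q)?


Identify each variable that appears in the formula.
Variables found: p, q
Count = 2

2


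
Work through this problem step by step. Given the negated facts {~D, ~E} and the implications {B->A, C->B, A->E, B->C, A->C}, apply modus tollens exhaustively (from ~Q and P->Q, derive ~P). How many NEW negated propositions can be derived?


Initial negated facts: {~D, ~E}
Apply modus tollens to closure:
  ~E and A->E  =>  ~A
  ~A and B->A  =>  ~B
  ~B and C->B  =>  ~C
Final negated: {~A, ~B, ~C, ~D, ~E}
New negations: {~A, ~B, ~C}
Count = 3

3


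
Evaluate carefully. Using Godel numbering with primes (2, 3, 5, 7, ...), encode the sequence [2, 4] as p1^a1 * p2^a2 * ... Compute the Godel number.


Encode each element as an exponent of the corresponding prime:
  2^2 = 4
  3^4 = 81
Product = 4 * 81 = 324

324


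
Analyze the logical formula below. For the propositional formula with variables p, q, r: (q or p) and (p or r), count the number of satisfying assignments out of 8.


Evaluate all 8 assignments for p, q, r:
p=0, q=0, r=0: 0
p=0, q=0, r=1: 0
p=0, q=1, r=0: 0
p=0, q=1, r=1: 1
p=1, q=0, r=0: 1
p=1, q=0, r=1: 1
p=1, q=1, r=0: 1
p=1, q=1, r=1: 1
Satisfying count = 5

5


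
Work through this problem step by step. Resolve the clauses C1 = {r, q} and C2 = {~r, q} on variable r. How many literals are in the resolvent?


Remove r from C1 and ~r from C2.
C1 remainder: {q}
C2 remainder: {q}
Union (resolvent): {q}
Resolvent has 1 literal(s).

1


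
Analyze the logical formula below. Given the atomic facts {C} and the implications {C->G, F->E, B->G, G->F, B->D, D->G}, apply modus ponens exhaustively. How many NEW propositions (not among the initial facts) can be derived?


Initial facts: {C}
Apply modus ponens to closure:
  C and C->G  =>  G
  G and G->F  =>  F
  F and F->E  =>  E
Final known: {C, E, F, G}
New propositions: {E, F, G}
Count = 3

3


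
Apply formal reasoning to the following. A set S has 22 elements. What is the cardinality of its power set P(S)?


The power set of a set with n elements has 2^n elements.
|P(S)| = 2^22 = 4194304

4194304


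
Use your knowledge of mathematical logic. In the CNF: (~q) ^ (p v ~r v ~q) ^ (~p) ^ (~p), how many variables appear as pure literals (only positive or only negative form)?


Check each variable for pure literal status:
p: mixed (not pure)
q: pure negative
r: pure negative
Pure literal count = 2

2


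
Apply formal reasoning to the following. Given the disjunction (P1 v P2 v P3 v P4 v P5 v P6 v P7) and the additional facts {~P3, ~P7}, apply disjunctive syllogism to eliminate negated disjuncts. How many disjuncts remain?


Original disjuncts (7): P1, P2, P3, P4, P5, P6, P7
Negated (eliminate): ~P3, ~P7
Remaining disjuncts: P1, P2, P4, P5, P6
Count = 7 - 2 = 5

5


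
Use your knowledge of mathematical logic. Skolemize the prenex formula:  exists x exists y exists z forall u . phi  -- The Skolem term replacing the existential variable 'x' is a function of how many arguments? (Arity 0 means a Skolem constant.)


Quantifier prefix: exists x exists y exists z forall u
'x' is existentially quantified at position 1.
No universal quantifiers precede it.
Skolem function arity = 0 (a Skolem constant)

0


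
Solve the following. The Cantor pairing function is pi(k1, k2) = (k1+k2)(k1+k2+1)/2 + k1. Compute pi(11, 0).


k1 + k2 = 11
(k1+k2)(k1+k2+1)/2 = 11 * 12 / 2 = 66
pi = 66 + 11 = 77

77


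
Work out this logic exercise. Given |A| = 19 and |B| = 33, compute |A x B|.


The Cartesian product A x B contains all ordered pairs (a, b).
|A x B| = |A| * |B| = 19 * 33 = 627

627


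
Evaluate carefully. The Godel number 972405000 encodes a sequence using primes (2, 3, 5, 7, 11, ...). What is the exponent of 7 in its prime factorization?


Factorize 972405000 by dividing by 7 repeatedly.
Division steps: 7 divides 972405000 exactly 4 time(s).
Exponent of 7 = 4

4


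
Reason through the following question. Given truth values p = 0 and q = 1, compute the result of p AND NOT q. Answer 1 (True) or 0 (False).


p = 0, q = 1
Operation: p AND NOT q
Evaluate: 0 AND NOT 1 = 0

0


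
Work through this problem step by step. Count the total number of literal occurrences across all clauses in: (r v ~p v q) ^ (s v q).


Counting literals in each clause:
Clause 1: 3 literal(s)
Clause 2: 2 literal(s)
Total = 5

5


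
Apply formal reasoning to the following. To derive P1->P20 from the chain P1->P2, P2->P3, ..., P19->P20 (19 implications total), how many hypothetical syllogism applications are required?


With 19 implications in a chain connecting 20 propositions:
P1->P2, P2->P3, ..., P19->P20
Steps needed = (number of implications) - 1 = 19 - 1 = 18

18


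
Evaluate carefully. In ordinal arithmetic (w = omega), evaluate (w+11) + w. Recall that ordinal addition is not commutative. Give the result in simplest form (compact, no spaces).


Compute (w+11) + w.
Ordinal + is associative but NOT commutative; for finite n>0, n + w = w but w + n stays w+n.
(w+11) + w = w + (11+w) = w + w = w*2 (the finite tail 11 is absorbed by the right w).
Result = w*2

w*2


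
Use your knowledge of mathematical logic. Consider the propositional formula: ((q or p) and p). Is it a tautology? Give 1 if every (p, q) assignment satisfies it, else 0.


Check all 4 assignments:
p=0, q=0: 0
p=0, q=1: 0
p=1, q=0: 1
p=1, q=1: 1
Satisfying count = 2/4.
Tautology iff count = 4: no.

0


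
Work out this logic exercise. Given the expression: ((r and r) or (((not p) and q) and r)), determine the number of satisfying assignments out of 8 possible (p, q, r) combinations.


Check all 8 assignments:
p=0, q=0, r=0: 0
p=0, q=0, r=1: 1
p=0, q=1, r=0: 0
p=0, q=1, r=1: 1
p=1, q=0, r=0: 0
p=1, q=0, r=1: 1
p=1, q=1, r=0: 0
p=1, q=1, r=1: 1
Count of True = 4

4


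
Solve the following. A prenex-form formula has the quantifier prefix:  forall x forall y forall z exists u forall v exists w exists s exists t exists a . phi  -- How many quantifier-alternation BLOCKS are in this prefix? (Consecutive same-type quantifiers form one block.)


Quantifier-type sequence: A A A E A E E E E  (A=forall, E=exists)
Group into maximal same-type runs:
  Ax3 | Ex1 | Ax1 | Ex4
Number of blocks = 4

4


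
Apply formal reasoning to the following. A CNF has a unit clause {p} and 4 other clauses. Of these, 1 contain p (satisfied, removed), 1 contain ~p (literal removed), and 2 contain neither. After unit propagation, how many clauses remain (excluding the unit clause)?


Satisfied (removed): 1
Shortened (remain): 1
Unchanged (remain): 2
Remaining = 1 + 2 = 3

3


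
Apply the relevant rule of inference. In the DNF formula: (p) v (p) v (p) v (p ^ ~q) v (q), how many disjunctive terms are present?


A DNF formula is a disjunction of terms (conjunctions).
Terms are separated by v.
Counting the disjuncts: 5 terms.

5


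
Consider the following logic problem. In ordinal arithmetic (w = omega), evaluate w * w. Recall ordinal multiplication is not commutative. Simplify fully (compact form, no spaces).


Compute w * w.
Ordinal * is associative and left-distributive over +, but NOT commutative; for finite n>1, n*w = w but w*n stays w*n.
w * w = w^2 by definition.
Result = w^2

w^2


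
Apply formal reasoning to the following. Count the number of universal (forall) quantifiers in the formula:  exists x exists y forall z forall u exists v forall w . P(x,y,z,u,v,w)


Quantifier prefix: exists x exists y forall z forall u exists v forall w
Mark each quantifier type:
  E E U U E U
Universal count = 3, Existential count = 3
Asked for universal (forall) quantifiers: 3

3


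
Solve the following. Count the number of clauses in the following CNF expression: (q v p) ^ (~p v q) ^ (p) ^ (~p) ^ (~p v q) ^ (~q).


A CNF formula is a conjunction of clauses.
Clauses are separated by ^.
Counting the conjuncts: 6 clauses.

6


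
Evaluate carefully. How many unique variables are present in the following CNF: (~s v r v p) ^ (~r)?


Identify each variable that appears in the formula.
Variables found: p, r, s
Count = 3

3


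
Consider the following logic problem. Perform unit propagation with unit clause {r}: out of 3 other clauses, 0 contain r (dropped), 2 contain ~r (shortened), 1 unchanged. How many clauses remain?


Satisfied (removed): 0
Shortened (remain): 2
Unchanged (remain): 1
Remaining = 2 + 1 = 3

3


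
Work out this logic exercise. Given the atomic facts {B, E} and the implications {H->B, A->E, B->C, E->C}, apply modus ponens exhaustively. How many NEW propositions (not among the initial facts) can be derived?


Initial facts: {B, E}
Apply modus ponens to closure:
  B and B->C  =>  C
Final known: {B, C, E}
New propositions: {C}
Count = 1

1


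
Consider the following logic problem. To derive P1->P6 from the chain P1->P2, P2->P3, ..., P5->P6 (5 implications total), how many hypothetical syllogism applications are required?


With 5 implications in a chain connecting 6 propositions:
P1->P2, P2->P3, ..., P5->P6
Steps needed = (number of implications) - 1 = 5 - 1 = 4

4


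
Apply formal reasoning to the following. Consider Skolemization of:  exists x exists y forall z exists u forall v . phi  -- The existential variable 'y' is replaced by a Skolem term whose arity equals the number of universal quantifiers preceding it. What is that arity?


Quantifier prefix: exists x exists y forall z exists u forall v
'y' is existentially quantified at position 2.
No universal quantifiers precede it.
Skolem function arity = 0 (a Skolem constant)

0


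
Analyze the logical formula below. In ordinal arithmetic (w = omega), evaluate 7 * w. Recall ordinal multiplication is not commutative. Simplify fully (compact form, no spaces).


Compute 7 * w.
Ordinal * is associative and left-distributive over +, but NOT commutative; for finite n>1, n*w = w but w*n stays w*n.
For finite n>0, n * w = sup{n*k : k<w} = w. So 7 * w = w.
Result = w

w


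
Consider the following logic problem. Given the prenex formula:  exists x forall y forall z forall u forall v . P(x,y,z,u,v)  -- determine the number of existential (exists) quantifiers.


Quantifier prefix: exists x forall y forall z forall u forall v
Mark each quantifier type:
  E U U U U
Universal count = 4, Existential count = 1
Asked for existential (exists) quantifiers: 1

1


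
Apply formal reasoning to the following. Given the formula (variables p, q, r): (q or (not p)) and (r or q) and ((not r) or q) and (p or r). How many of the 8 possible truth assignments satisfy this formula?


Evaluate all 8 assignments for p, q, r:
p=0, q=0, r=0: 0
p=0, q=0, r=1: 0
p=0, q=1, r=0: 0
p=0, q=1, r=1: 1
p=1, q=0, r=0: 0
p=1, q=0, r=1: 0
p=1, q=1, r=0: 1
p=1, q=1, r=1: 1
Satisfying count = 3

3


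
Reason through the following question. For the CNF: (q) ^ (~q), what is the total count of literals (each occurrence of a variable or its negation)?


Counting literals in each clause:
Clause 1: 1 literal(s)
Clause 2: 1 literal(s)
Total = 2

2


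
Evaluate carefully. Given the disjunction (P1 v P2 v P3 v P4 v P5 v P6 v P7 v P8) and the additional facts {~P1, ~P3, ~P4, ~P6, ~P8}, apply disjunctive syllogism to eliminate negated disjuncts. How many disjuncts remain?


Original disjuncts (8): P1, P2, P3, P4, P5, P6, P7, P8
Negated (eliminate): ~P1, ~P3, ~P4, ~P6, ~P8
Remaining disjuncts: P2, P5, P7
Count = 8 - 5 = 3

3


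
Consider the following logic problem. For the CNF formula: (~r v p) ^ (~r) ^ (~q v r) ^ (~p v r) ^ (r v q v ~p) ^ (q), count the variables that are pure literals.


Check each variable for pure literal status:
p: mixed (not pure)
q: mixed (not pure)
r: mixed (not pure)
Pure literal count = 0

0


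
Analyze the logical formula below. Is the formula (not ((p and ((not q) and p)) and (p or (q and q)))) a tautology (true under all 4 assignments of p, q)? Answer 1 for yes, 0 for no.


Check all 4 assignments:
p=0, q=0: 1
p=0, q=1: 1
p=1, q=0: 0
p=1, q=1: 1
Satisfying count = 3/4.
Tautology iff count = 4: no.

0


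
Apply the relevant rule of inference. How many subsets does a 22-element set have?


The power set of a set with n elements has 2^n elements.
|P(S)| = 2^22 = 4194304

4194304


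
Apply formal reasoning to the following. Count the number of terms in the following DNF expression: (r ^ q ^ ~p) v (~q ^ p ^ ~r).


A DNF formula is a disjunction of terms (conjunctions).
Terms are separated by v.
Counting the disjuncts: 2 terms.

2


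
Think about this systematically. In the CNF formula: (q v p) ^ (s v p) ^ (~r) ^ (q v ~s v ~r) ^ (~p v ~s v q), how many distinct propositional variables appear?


Identify each variable that appears in the formula.
Variables found: p, q, r, s
Count = 4

4


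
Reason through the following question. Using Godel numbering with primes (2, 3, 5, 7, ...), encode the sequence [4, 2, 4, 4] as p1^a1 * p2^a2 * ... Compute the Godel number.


Encode each element as an exponent of the corresponding prime:
  2^4 = 16
  3^2 = 9
  5^4 = 625
  7^4 = 2401
Product = 16 * 9 * 625 * 2401 = 216090000

216090000


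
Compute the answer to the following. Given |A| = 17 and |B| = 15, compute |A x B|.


The Cartesian product A x B contains all ordered pairs (a, b).
|A x B| = |A| * |B| = 17 * 15 = 255

255


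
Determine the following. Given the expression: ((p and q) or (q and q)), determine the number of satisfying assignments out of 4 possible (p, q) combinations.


Check all 4 assignments:
p=0, q=0: 0
p=0, q=1: 1
p=1, q=0: 0
p=1, q=1: 1
Count of True = 2

2


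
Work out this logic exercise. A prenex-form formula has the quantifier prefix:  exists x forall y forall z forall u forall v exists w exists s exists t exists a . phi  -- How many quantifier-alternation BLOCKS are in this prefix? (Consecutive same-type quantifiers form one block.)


Quantifier-type sequence: E A A A A E E E E  (A=forall, E=exists)
Group into maximal same-type runs:
  Ex1 | Ax4 | Ex4
Number of blocks = 3

3


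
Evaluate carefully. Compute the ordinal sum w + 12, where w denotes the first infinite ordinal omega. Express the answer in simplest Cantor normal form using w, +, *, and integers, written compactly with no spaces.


Compute w + 12.
Ordinal + is associative but NOT commutative; for finite n>0, n + w = w but w + n stays w+n.
w + 12 is already in normal form (a successor ordinal beyond w).
Result = w+12

w+12


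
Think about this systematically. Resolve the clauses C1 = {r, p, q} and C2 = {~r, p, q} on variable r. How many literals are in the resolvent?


Remove r from C1 and ~r from C2.
C1 remainder: {p, q}
C2 remainder: {p, q}
Union (resolvent): {p, q}
Resolvent has 2 literal(s).

2


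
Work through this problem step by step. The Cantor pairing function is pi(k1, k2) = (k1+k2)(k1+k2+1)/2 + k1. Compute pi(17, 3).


k1 + k2 = 20
(k1+k2)(k1+k2+1)/2 = 20 * 21 / 2 = 210
pi = 210 + 17 = 227

227


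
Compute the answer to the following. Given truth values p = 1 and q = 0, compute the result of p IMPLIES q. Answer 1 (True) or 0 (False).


p = 1, q = 0
Operation: p IMPLIES q
Evaluate: 1 IMPLIES 0 = 0

0


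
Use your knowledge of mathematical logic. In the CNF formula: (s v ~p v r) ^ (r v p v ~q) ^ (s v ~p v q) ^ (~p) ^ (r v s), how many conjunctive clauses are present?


A CNF formula is a conjunction of clauses.
Clauses are separated by ^.
Counting the conjuncts: 5 clauses.

5


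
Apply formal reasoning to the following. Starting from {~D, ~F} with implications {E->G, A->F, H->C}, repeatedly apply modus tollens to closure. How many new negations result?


Initial negated facts: {~D, ~F}
Apply modus tollens to closure:
  ~F and A->F  =>  ~A
Final negated: {~A, ~D, ~F}
New negations: {~A}
Count = 1

1


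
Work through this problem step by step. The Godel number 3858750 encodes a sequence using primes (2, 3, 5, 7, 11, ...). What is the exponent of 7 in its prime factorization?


Factorize 3858750 by dividing by 7 repeatedly.
Division steps: 7 divides 3858750 exactly 3 time(s).
Exponent of 7 = 3

3


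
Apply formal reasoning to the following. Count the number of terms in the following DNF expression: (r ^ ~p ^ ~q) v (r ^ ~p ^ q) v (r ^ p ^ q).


A DNF formula is a disjunction of terms (conjunctions).
Terms are separated by v.
Counting the disjuncts: 3 terms.

3


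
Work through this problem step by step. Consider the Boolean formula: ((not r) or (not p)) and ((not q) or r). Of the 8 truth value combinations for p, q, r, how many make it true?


Evaluate all 8 assignments for p, q, r:
p=0, q=0, r=0: 1
p=0, q=0, r=1: 1
p=0, q=1, r=0: 0
p=0, q=1, r=1: 1
p=1, q=0, r=0: 1
p=1, q=0, r=1: 0
p=1, q=1, r=0: 0
p=1, q=1, r=1: 0
Satisfying count = 4

4


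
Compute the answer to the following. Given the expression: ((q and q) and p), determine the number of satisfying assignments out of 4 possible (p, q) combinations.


Check all 4 assignments:
p=0, q=0: 0
p=0, q=1: 0
p=1, q=0: 0
p=1, q=1: 1
Count of True = 1

1


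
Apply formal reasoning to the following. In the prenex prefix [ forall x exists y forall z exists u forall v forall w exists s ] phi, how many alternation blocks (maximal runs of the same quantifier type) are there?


Quantifier-type sequence: A E A E A A E  (A=forall, E=exists)
Group into maximal same-type runs:
  Ax1 | Ex1 | Ax1 | Ex1 | Ax2 | Ex1
Number of blocks = 6

6


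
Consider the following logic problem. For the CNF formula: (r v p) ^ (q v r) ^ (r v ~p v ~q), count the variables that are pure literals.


Check each variable for pure literal status:
p: mixed (not pure)
q: mixed (not pure)
r: pure positive
Pure literal count = 1

1


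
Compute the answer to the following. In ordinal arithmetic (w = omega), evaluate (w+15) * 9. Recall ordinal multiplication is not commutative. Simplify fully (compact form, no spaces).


Compute (w+15) * 9.
Ordinal * is associative and left-distributive over +, but NOT commutative; for finite n>1, n*w = w but w*n stays w*n.
(w+15) * 9 = (w+15) repeated 9 times. Each intermediate +15 is absorbed by the following w; only the last survives: w*9+15.
Result = w*9+15

w*9+15


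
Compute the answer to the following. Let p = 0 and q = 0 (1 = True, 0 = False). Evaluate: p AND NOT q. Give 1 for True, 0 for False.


p = 0, q = 0
Operation: p AND NOT q
Evaluate: 0 AND NOT 0 = 0

0


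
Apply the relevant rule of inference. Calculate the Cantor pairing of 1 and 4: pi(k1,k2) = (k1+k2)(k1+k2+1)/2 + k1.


k1 + k2 = 5
(k1+k2)(k1+k2+1)/2 = 5 * 6 / 2 = 15
pi = 15 + 1 = 16

16


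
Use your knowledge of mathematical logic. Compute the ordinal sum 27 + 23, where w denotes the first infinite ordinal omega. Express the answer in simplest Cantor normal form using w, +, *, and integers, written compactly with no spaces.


Compute 27 + 23.
Ordinal + is associative but NOT commutative; for finite n>0, n + w = w but w + n stays w+n.
Both operands finite; ordinal + agrees with natural +: 27 + 23 = 50.
Result = 50

50


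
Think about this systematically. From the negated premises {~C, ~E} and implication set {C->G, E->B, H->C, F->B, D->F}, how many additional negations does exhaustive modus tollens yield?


Initial negated facts: {~C, ~E}
Apply modus tollens to closure:
  ~C and H->C  =>  ~H
Final negated: {~C, ~E, ~H}
New negations: {~H}
Count = 1

1


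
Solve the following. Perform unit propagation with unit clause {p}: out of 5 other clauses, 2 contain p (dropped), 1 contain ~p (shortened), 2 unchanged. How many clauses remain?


Satisfied (removed): 2
Shortened (remain): 1
Unchanged (remain): 2
Remaining = 1 + 2 = 3

3


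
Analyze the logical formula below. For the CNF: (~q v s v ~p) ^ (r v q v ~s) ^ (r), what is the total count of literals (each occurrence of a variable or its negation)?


Counting literals in each clause:
Clause 1: 3 literal(s)
Clause 2: 3 literal(s)
Clause 3: 1 literal(s)
Total = 7

7


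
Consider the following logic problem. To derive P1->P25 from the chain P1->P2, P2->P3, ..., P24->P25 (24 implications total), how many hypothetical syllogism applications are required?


With 24 implications in a chain connecting 25 propositions:
P1->P2, P2->P3, ..., P24->P25
Steps needed = (number of implications) - 1 = 24 - 1 = 23

23


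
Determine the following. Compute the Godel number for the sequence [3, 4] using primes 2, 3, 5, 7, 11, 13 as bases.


Encode each element as an exponent of the corresponding prime:
  2^3 = 8
  3^4 = 81
Product = 8 * 81 = 648

648


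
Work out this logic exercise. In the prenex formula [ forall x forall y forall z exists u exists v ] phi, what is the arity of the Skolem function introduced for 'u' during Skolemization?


Quantifier prefix: forall x forall y forall z exists u exists v
'u' is existentially quantified at position 4.
Universal variables preceding it: x, y, z
Skolem function arity = 3

3


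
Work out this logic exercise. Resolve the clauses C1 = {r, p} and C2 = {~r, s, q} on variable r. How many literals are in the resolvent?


Remove r from C1 and ~r from C2.
C1 remainder: {p}
C2 remainder: {s, q}
Union (resolvent): {p, q, s}
Resolvent has 3 literal(s).

3


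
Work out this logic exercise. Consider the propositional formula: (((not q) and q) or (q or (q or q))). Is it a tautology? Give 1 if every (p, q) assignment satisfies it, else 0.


Check all 4 assignments:
p=0, q=0: 0
p=0, q=1: 1
p=1, q=0: 0
p=1, q=1: 1
Satisfying count = 2/4.
Tautology iff count = 4: no.

0


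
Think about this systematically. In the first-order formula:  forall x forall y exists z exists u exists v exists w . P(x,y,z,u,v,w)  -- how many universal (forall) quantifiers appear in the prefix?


Quantifier prefix: forall x forall y exists z exists u exists v exists w
Mark each quantifier type:
  U U E E E E
Universal count = 2, Existential count = 4
Asked for universal (forall) quantifiers: 2

2


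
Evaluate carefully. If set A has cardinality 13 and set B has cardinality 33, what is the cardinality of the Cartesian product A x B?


The Cartesian product A x B contains all ordered pairs (a, b).
|A x B| = |A| * |B| = 13 * 33 = 429

429


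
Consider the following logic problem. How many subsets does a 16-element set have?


The power set of a set with n elements has 2^n elements.
|P(S)| = 2^16 = 65536

65536


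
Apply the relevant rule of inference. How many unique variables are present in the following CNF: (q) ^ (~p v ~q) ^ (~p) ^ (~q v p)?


Identify each variable that appears in the formula.
Variables found: p, q
Count = 2

2


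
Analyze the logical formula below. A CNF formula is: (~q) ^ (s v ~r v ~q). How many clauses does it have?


A CNF formula is a conjunction of clauses.
Clauses are separated by ^.
Counting the conjuncts: 2 clauses.

2


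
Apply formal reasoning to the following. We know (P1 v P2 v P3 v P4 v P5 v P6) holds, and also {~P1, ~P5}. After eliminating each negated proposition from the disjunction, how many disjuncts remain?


Original disjuncts (6): P1, P2, P3, P4, P5, P6
Negated (eliminate): ~P1, ~P5
Remaining disjuncts: P2, P3, P4, P6
Count = 6 - 2 = 4

4


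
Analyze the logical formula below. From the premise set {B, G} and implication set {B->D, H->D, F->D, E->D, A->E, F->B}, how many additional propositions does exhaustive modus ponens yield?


Initial facts: {B, G}
Apply modus ponens to closure:
  B and B->D  =>  D
Final known: {B, D, G}
New propositions: {D}
Count = 1

1


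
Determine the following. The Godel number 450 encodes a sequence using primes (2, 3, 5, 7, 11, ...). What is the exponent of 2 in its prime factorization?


Factorize 450 by dividing by 2 repeatedly.
Division steps: 2 divides 450 exactly 1 time(s).
Exponent of 2 = 1

1


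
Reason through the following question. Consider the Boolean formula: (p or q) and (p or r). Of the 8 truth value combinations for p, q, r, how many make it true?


Evaluate all 8 assignments for p, q, r:
p=0, q=0, r=0: 0
p=0, q=0, r=1: 0
p=0, q=1, r=0: 0
p=0, q=1, r=1: 1
p=1, q=0, r=0: 1
p=1, q=0, r=1: 1
p=1, q=1, r=0: 1
p=1, q=1, r=1: 1
Satisfying count = 5

5


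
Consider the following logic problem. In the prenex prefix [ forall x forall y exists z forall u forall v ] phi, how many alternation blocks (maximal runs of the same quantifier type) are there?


Quantifier-type sequence: A A E A A  (A=forall, E=exists)
Group into maximal same-type runs:
  Ax2 | Ex1 | Ax2
Number of blocks = 3

3


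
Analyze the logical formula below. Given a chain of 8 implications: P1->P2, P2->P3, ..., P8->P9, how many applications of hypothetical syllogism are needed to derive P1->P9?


With 8 implications in a chain connecting 9 propositions:
P1->P2, P2->P3, ..., P8->P9
Steps needed = (number of implications) - 1 = 8 - 1 = 7

7


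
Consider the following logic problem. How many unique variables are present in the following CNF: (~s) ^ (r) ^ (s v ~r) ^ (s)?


Identify each variable that appears in the formula.
Variables found: r, s
Count = 2

2
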